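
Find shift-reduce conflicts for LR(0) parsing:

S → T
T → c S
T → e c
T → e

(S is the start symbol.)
A shift-reduce conflict occurs when an LR(0) state has both:
  - a complete (reduce) item [A → α .] (dot at the end), and
  - a shift item [B → β . c γ] (dot before a terminal).

Augment with S' → S and build the canonical LR(0) collection (I0 = CLOSURE({[S' → . S]}), then GOTO on every symbol after a dot until no new states appear). It has 7 states:
  I0: { [S → . T], [S' → . S], [T → . c S], [T → . e c], [T → . e] }  — shift
  I1: { [S' → S .] }  — accept
  I2: { [S → T .] }  — reduce
  I3: { [S → . T], [T → . c S], [T → . e c], [T → . e], [T → c . S] }  — shift
  I4: { [T → e . c], [T → e .] }  — shift, reduce
  I5: { [T → e c .] }  — reduce
  I6: { [T → c S .] }  — reduce

I4 contains reduce item [T → e .] and shift item [T → e . c] — shift-reduce conflict.

Answer: Yes — I4: [T → e .] vs [T → e . c]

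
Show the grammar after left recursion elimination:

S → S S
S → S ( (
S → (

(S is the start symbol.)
S is directly left-recursive. The standard transformation for
  A → A α₁ | ... | A α_m | β₁ | ... | β_n
is
  A  → β₁ A' | ... | β_n A'
  A' → α₁ A' | ... | α_m A' | ε

S → ( becomes S → ( S'
S → S S becomes S' → S S'
S → S ( ( becomes S' → ( ( S'
Add S' → ε

Resulting grammar:
S → ( S'
S' → S S'
S' → ( ( S'
S' → ε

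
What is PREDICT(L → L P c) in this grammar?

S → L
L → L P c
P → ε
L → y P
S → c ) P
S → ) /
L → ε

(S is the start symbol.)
{ 'c', 'y' }

PREDICT(L → L P c) = (FIRST(RHS) \ {ε}) ∪ (FOLLOW(L) if ε ∈ FIRST(RHS), i.e. RHS ⇒* ε)
FIRST(L) = { 'c', 'y', ε }
FIRST(P) = { ε }
FIRST(L P c) = { 'c', 'y' }
ε ∉ FIRST(L P c), so FOLLOW(L) is not added.
PREDICT(L → L P c) = { 'c', 'y' }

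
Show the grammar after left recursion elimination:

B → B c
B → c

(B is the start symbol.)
B is directly left-recursive. The standard transformation for
  A → A α₁ | ... | A α_m | β₁ | ... | β_n
is
  A  → β₁ A' | ... | β_n A'
  A' → α₁ A' | ... | α_m A' | ε

B → c becomes B → c B'
B → B c becomes B' → c B'
Add B' → ε

Resulting grammar:
B → c B'
B' → c B'
B' → ε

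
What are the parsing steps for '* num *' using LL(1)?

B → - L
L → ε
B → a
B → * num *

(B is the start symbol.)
LL(1) parsing maintains a stack (initially the start symbol over $) and the input. At each step: if the stack top is a terminal, match it against the current input token; if it is a non-terminal N, replace it with the RHS of M[N, lookahead] (the unique production whose predict set contains the lookahead).

Stack is shown with the top on the left.

Stack      Input      Action
----------------------------
B $        * num * $  output B → * num *
* num * $  * num * $  match '*'
num * $    num * $    match 'num'
* $        * $        match '*'
$          $          accept

The string is accepted.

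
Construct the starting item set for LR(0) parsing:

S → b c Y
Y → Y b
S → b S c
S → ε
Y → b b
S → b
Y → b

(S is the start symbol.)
First, augment the grammar with S' → S
I₀ = CLOSURE({ [S' → . S] }):
  [S' → . S] has the dot before S: add [S → . b c Y], [S → . b S c], [S → .], [S → . b]
No further items can be added.

I₀ = { [S → . b S c], [S → . b c Y], [S → . b], [S → .], [S' → . S] }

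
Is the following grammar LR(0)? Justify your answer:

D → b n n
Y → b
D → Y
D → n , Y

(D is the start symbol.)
Augment with D' → D and build the canonical LR(0) collection (I0 = CLOSURE({[D' → . D]}), then GOTO on every symbol after a dot until no new states appear). It has 10 states:
  I0: { [D → . Y], [D → . b n n], [D → . n , Y], [D' → . D], [Y → . b] }  — shift
  I1: { [D' → D .] }  — accept
  I2: { [D → Y .] }  — reduce
  I3: { [D → b . n n], [Y → b .] }  — shift, reduce
  I4: { [D → n . , Y] }  — shift
  I5: { [D → n , . Y], [Y → . b] }  — shift
  I6: { [D → n , Y .] }  — reduce
  I7: { [Y → b .] }  — reduce
  I8: { [D → b n . n] }  — shift
  I9: { [D → b n n .] }  — reduce

Conflict in state I3:
  Shift-reduce conflict between [Y → b .] and [D → b . n n]
So the grammar is NOT LR(0).

Answer: No. Shift-reduce conflict between [Y → b .] and [D → b . n n]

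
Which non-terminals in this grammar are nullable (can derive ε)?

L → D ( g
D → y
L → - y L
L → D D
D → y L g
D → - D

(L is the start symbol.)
None

A non-terminal is nullable if it can derive ε (the empty string): either it has an ε-production, or it has a production whose right-hand side consists entirely of nullable non-terminals.

There are no ε-productions, so no non-terminal can derive ε.
No non-terminals are nullable.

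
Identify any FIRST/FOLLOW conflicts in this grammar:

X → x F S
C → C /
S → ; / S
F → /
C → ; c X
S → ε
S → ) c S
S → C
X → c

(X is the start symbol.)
Nullable non-terminals: S.
FIRST sets used below: FIRST(C) = { ';' }

S: nullable alternative(s) S → ε; FOLLOW(S) = { $, '/' }
  S → ; / S: FIRST \ {ε} = { ';' } — disjoint from FOLLOW(S)
  S → ε: FIRST \ {ε} = { } — this is the only nullable alternative, skip
  S → ) c S: FIRST \ {ε} = { ')' } — disjoint from FOLLOW(S)
  S → C: FIRST \ {ε} = { ';' } — disjoint from FOLLOW(S)

C, F, X have no nullable alternative, so no FIRST/FOLLOW check is needed there.

No FIRST/FOLLOW conflicts found.

Answer: No FIRST/FOLLOW conflicts.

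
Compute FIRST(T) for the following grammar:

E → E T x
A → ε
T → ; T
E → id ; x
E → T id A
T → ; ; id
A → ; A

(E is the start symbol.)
To compute FIRST(T), examine every production with T on the left-hand side, reading each right-hand side left to right until a non-nullable symbol is reached.

From T → ; T:
  - ';' is a terminal: add ';' and stop
From T → ; ; id:
  - ';' is a terminal: add ';' and stop

Collecting: FIRST(T) = { ';' }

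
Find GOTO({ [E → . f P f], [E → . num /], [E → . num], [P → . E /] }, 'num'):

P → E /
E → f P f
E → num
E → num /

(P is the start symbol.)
GOTO(I, 'num') = CLOSURE({ [A → αX.β] : [A → α.Xβ] ∈ I, X = 'num' })

Items with dot before 'num', with the dot advanced:
  [E → . num] → [E → num .]
  [E → . num /] → [E → num . /]
Closure adds nothing (no advanced item has the dot before a non-terminal).

GOTO = { [E → num . /], [E → num .] }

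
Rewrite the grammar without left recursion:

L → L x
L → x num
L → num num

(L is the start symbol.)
L → x num L'
L → num num L'
L' → x L'
L' → ε

L is directly left-recursive. The standard transformation for
  A → A α₁ | ... | A α_m | β₁ | ... | β_n
is
  A  → β₁ A' | ... | β_n A'
  A' → α₁ A' | ... | α_m A' | ε

L → x num becomes L → x num L'
L → num num becomes L → num num L'
L → L x becomes L' → x L'
Add L' → ε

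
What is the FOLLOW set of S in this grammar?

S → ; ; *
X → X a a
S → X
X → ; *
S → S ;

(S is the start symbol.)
S is the start symbol, so $ ∈ FOLLOW(S).
In S → S ;: S is followed by ';', add FIRST(';') \ {ε} = { ';' }

Taking the union: FOLLOW(S) = { $, ';' }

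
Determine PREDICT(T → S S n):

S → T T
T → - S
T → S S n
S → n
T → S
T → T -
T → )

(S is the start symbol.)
PREDICT(T → S S n) = (FIRST(RHS) \ {ε}) ∪ (FOLLOW(T) if ε ∈ FIRST(RHS), i.e. RHS ⇒* ε)
FIRST(S) = { ')', '-', 'n' }
FIRST(S S n) = { ')', '-', 'n' }
ε ∉ FIRST(S S n), so FOLLOW(T) is not added.
PREDICT(T → S S n) = { ')', '-', 'n' }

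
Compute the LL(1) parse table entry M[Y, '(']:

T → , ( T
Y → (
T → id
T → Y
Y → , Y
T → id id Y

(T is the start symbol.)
Y → (

To find M[Y, '('], we find productions for Y where '(' is in the predict set (PREDICT(N → α) = (FIRST(α) \ {ε}) ∪ (FOLLOW(N) if α ⇒* ε)).

Y → (: PREDICT = { '(' }
  '(' is in predict set, so this production goes in M[Y, '(']
Y → , Y: PREDICT = { ',' }

M[Y, '('] = Y → (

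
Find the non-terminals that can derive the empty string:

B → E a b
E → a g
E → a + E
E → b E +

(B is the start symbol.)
A non-terminal is nullable if it can derive ε (the empty string): either it has an ε-production, or it has a production whose right-hand side consists entirely of nullable non-terminals.

There are no ε-productions, so no non-terminal can derive ε.
No non-terminals are nullable.

Answer: None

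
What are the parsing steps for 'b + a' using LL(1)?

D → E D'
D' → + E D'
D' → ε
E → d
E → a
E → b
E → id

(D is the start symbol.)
Stack is shown with the top on the left.

Stack     Input    Action
-------------------------
D $       b + a $  output D → E D'
E D' $    b + a $  output E → b
b D' $    b + a $  match 'b'
D' $      + a $    output D' → + E D'
+ E D' $  + a $    match '+'
E D' $    a $      output E → a
a D' $    a $      match 'a'
D' $      $        output D' → ε
$         $        accept

The string is accepted.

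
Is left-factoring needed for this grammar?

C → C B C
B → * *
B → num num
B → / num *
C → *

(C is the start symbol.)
No, left-factoring is not needed

Left-factoring is needed when two productions for the same non-terminal
share a common prefix on the right-hand side.

Productions for C:
  C → C B C
  C → *
Productions for B:
  B → * *
  B → num num
  B → / num *

No common prefixes found.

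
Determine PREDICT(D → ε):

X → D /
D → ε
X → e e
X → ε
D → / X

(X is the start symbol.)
PREDICT(D → ε) = (FIRST(RHS) \ {ε}) ∪ (FOLLOW(D) if ε ∈ FIRST(RHS), i.e. RHS ⇒* ε)
The right-hand side is ε (FIRST(ε) = { ε }), so the predict set is FOLLOW(D) = { '/' }
PREDICT(D → ε) = { '/' }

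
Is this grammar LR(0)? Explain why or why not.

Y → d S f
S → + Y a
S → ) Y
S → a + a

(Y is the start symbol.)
Yes, the grammar is LR(0)

A grammar is LR(0) if no state in the canonical LR(0) collection has:
  - both a shift item (dot before a terminal) and a complete item (shift-reduce conflict), or
  - two or more complete items (reduce-reduce conflict; the accept item [Y' → Y .] counts as a complete item here).

Augment with Y' → Y and build the canonical LR(0) collection (I0 = CLOSURE({[Y' → . Y]}), then GOTO on every symbol after a dot until no new states appear). It has 13 states:
  I0: { [Y → . d S f], [Y' → . Y] }  — shift
  I1: { [Y' → Y .] }  — accept
  I2: { [S → . ) Y], [S → . + Y a], [S → . a + a], [Y → d . S f] }  — shift
  I3: { [S → ) . Y], [Y → . d S f] }  — shift
  I4: { [S → + . Y a], [Y → . d S f] }  — shift
  I5: { [Y → d S . f] }  — shift
  I6: { [S → a . + a] }  — shift
  I7: { [S → a + . a] }  — shift
  I8: { [S → a + a .] }  — reduce
  I9: { [Y → d S f .] }  — reduce
  I10: { [S → + Y . a] }  — shift
  I11: { [S → + Y a .] }  — reduce
  I12: { [S → ) Y .] }  — reduce

Every state is either a pure shift/goto state or contains exactly one complete item and nothing to shift — no conflicts. The grammar is LR(0).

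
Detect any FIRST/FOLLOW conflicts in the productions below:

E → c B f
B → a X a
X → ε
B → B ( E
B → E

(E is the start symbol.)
A FIRST/FOLLOW conflict occurs when a non-terminal N has a nullable alternative N → β (β ⇒* ε) and another alternative N → α with FIRST(α) ∩ FOLLOW(N) ≠ ∅: on such a lookahead the parser cannot decide between expanding α and letting N vanish via β.

Nullable non-terminals: X.
X has a nullable alternative but only one production, so nothing to check.

B, E have no nullable alternative, so no FIRST/FOLLOW check is needed there.

No FIRST/FOLLOW conflicts found.

Answer: No FIRST/FOLLOW conflicts.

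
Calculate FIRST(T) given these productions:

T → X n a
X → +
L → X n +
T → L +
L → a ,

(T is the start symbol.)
To compute FIRST(T), examine every production with T on the left-hand side, reading each right-hand side left to right until a non-nullable symbol is reached.

FIRST sets of the other non-terminals involved (by the same procedure, iterated to a fixed point):
  FIRST(X) = { '+' }
  FIRST(L) = { '+', 'a' }

From T → X n a:
  - X is a non-terminal: add FIRST(X) \ {ε} = { '+' }
    X is not nullable, so stop
From T → L +:
  - L is a non-terminal: add FIRST(L) \ {ε} = { '+', 'a' }
    L is not nullable, so stop

Collecting: FIRST(T) = { '+', 'a' }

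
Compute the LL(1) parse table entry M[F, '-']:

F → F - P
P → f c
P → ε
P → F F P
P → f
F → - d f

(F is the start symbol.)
To find M[F, '-'], we find productions for F where '-' is in the predict set (PREDICT(N → α) = (FIRST(α) \ {ε}) ∪ (FOLLOW(N) if α ⇒* ε)).

Relevant sets:
  FIRST(F) = { '-' }

F → F - P: PREDICT = { '-' }
  '-' is in predict set, so this production goes in M[F, '-']
F → - d f: PREDICT = { '-' }
  '-' is in predict set, so this production goes in M[F, '-']

M[F, '-'] = F → F - P, F → - d f  (a multiply-defined cell — the grammar is not LL(1))

Answer: F → F - P, F → - d f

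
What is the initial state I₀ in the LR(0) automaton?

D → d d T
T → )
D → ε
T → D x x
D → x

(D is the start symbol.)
{ [D → . d d T], [D → . x], [D → .], [D' → . D] }

First, augment the grammar with D' → D
I₀ = CLOSURE({ [D' → . D] }):
  [D' → . D] has the dot before D: add [D → . d d T], [D → .], [D → . x]
No further items can be added.

I₀ = { [D → . d d T], [D → . x], [D → .], [D' → . D] }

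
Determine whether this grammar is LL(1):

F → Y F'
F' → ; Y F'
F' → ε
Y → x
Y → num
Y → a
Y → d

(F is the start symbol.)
A grammar is LL(1) if for each non-terminal N with multiple productions, the predict sets of those productions are pairwise disjoint, where PREDICT(N → α) = (FIRST(α) \ {ε}) ∪ (FOLLOW(N) if α ⇒* ε).

Relevant sets:
  FOLLOW(F') = { $ }

For F':
  PREDICT(F' → ';' Y F') = { ';' }
  PREDICT(F' → ε) = { $ }
For Y:
  PREDICT(Y → x) = { 'x' }
  PREDICT(Y → num) = { 'num' }
  PREDICT(Y → a) = { 'a' }
  PREDICT(Y → d) = { 'd' }
F has a single production, so nothing to check there.

All predict sets are disjoint. The grammar IS LL(1).

Answer: Yes, the grammar is LL(1).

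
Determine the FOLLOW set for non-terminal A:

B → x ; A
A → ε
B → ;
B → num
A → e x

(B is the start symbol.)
In B → x ; A: A is at the end, add FOLLOW(B)

The FOLLOW sets referred to above (computed the same way, to a fixed point):
  FOLLOW(B) = { $ }

Taking the union: FOLLOW(A) = { $ }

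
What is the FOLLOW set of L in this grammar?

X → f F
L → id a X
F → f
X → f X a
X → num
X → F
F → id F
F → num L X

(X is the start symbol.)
To compute FOLLOW(L), find every occurrence of L on a right-hand side N → α L β: add FIRST(β) \ {ε}, and if β is empty or nullable also add FOLLOW(N). Iterate to a fixed point.

In F → num L X: L is followed by X, add FIRST(X) \ {ε} = { 'f', 'id', 'num' }

Taking the union: FOLLOW(L) = { 'f', 'id', 'num' }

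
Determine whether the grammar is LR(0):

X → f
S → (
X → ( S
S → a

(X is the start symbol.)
Augment with X' → X and build the canonical LR(0) collection (I0 = CLOSURE({[X' → . X]}), then GOTO on every symbol after a dot until no new states appear). It has 7 states:
  I0: { [X → . ( S], [X → . f], [X' → . X] }  — shift
  I1: { [S → . (], [S → . a], [X → ( . S] }  — shift
  I2: { [X' → X .] }  — accept
  I3: { [X → f .] }  — reduce
  I4: { [S → ( .] }  — reduce
  I5: { [X → ( S .] }  — reduce
  I6: { [S → a .] }  — reduce

Every state is either a pure shift/goto state or contains exactly one complete item and nothing to shift — no conflicts. The grammar is LR(0).

Answer: Yes, the grammar is LR(0)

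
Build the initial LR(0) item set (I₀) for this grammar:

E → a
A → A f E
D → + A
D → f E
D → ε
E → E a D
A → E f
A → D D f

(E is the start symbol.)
First, augment the grammar with E' → E
I₀ = CLOSURE({ [E' → . E] }):
  [E' → . E] has the dot before E: add [E → . a], [E → . E a D]
No further items can be added.

I₀ = { [E → . E a D], [E → . a], [E' → . E] }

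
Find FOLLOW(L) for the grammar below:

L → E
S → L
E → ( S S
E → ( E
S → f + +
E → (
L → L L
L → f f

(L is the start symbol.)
{ $, '(', 'f' }

L is the start symbol, so $ ∈ FOLLOW(L).
In S → L: L is at the end, add FOLLOW(S)
In L → L L: L is followed by L, add FIRST(L) \ {ε} = { '(', 'f' }
In L → L L: L is at the end; this adds FOLLOW(L) to itself — nothing new

The FOLLOW sets referred to above (computed the same way, to a fixed point):
  FOLLOW(S) = { $, '(', 'f' }

Taking the union: FOLLOW(L) = { $, '(', 'f' }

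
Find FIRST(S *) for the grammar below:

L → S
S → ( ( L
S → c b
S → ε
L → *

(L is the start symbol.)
FIRST sets of the non-terminals involved (from the grammar, by fixed-point iteration):
  FIRST(S) = { '(', 'c', ε }

To compute FIRST(S *), process the symbols left to right:
Symbol S is a non-terminal. Add FIRST(S) \ {ε} = { '(', 'c' }
S is nullable (ε ∈ FIRST(S)), continue to the next symbol.
Symbol * is a terminal. Add '*' and stop.
FIRST(S *) = { '(', '*', 'c' }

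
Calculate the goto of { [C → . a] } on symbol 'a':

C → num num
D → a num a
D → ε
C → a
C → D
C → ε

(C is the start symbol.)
{ [C → a .] }

GOTO(I, 'a') = CLOSURE({ [A → αX.β] : [A → α.Xβ] ∈ I, X = 'a' })

Items with dot before 'a', with the dot advanced:
  [C → . a] → [C → a .]
Closure adds nothing (no advanced item has the dot before a non-terminal).

GOTO = { [C → a .] }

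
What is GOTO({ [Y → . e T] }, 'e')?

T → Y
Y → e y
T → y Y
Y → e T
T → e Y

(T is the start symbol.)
GOTO(I, 'e') = CLOSURE({ [A → αX.β] : [A → α.Xβ] ∈ I, X = 'e' })

Items with dot before 'e', with the dot advanced:
  [Y → . e T] → [Y → e . T]
Closure of the advanced items:
  [Y → e . T] has the dot before T: add [T → . Y], [T → . y Y], [T → . e Y]
  [T → . Y] has the dot before Y: add [Y → . e y], [Y → . e T]

GOTO = { [T → . Y], [T → . e Y], [T → . y Y], [Y → . e T], [Y → . e y], [Y → e . T] }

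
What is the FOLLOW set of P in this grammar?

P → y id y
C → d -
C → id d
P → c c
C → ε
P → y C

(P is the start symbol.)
{ $ }

To compute FOLLOW(P), find every occurrence of P on a right-hand side N → α P β: add FIRST(β) \ {ε}, and if β is empty or nullable also add FOLLOW(N). Iterate to a fixed point.

P is the start symbol, so $ ∈ FOLLOW(P).
P does not occur on any right-hand side.

Taking the union: FOLLOW(P) = { $ }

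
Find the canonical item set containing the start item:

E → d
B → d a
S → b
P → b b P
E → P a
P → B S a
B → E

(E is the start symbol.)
First, augment the grammar with E' → E
I₀ = CLOSURE({ [E' → . E] }):
  [E' → . E] has the dot before E: add [E → . d], [E → . P a]
  [E → . P a] has the dot before P: add [P → . b b P], [P → . B S a]
  [P → . B S a] has the dot before B: add [B → . d a], [B → . E]
No further items can be added.

I₀ = { [B → . E], [B → . d a], [E → . P a], [E → . d], [E' → . E], [P → . B S a], [P → . b b P] }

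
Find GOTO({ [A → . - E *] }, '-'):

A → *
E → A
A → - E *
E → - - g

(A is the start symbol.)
GOTO(I, '-') = CLOSURE({ [A → αX.β] : [A → α.Xβ] ∈ I, X = '-' })

Items with dot before '-', with the dot advanced:
  [A → . - E *] → [A → - . E *]
Closure of the advanced items:
  [A → - . E *] has the dot before E: add [E → . A], [E → . - - g]
  [E → . A] has the dot before A: add [A → . *], [A → . - E *]

GOTO = { [A → - . E *], [A → . *], [A → . - E *], [E → . - - g], [E → . A] }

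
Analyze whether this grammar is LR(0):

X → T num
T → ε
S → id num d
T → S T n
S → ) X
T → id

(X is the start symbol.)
No. Shift-reduce conflict between [T → .] and [S → . ) X]

Augment with X' → X and build the canonical LR(0) collection (I0 = CLOSURE({[X' → . X]}), then GOTO on every symbol after a dot until no new states appear). It has 12 states:
  I0: { [S → . ) X], [S → . id num d], [T → . S T n], [T → . id], [T → .], [X → . T num], [X' → . X] }  — shift, reduce
  I1: { [S → ) . X], [S → . ) X], [S → . id num d], [T → . S T n], [T → . id], [T → .], [X → . T num] }  — shift, reduce
  I2: { [S → . ) X], [S → . id num d], [T → . S T n], [T → . id], [T → .], [T → S . T n] }  — shift, reduce
  I3: { [X → T . num] }  — shift
  I4: { [X' → X .] }  — accept
  I5: { [S → id . num d], [T → id .] }  — shift, reduce
  I6: { [S → id num . d] }  — shift
  I7: { [S → id num d .] }  — reduce
  I8: { [X → T num .] }  — reduce
  I9: { [T → S T . n] }  — shift
  I10: { [T → S T n .] }  — reduce
  I11: { [S → ) X .] }  — reduce

Conflict in state I0:
  Shift-reduce conflict between [T → .] and [S → . ) X]
So the grammar is NOT LR(0).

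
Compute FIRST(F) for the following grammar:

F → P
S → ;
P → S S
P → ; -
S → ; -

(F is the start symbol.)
{ ';' }

FIRST sets of the other non-terminals involved (by the same procedure, iterated to a fixed point):
  FIRST(P) = { ';' }

From F → P:
  - P is a non-terminal: add FIRST(P) \ {ε} = { ';' }
    P is not nullable, so stop

Collecting: FIRST(F) = { ';' }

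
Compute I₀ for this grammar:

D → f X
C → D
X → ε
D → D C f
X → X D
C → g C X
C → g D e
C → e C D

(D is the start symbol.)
First, augment the grammar with D' → D
I₀ = CLOSURE({ [D' → . D] }):
  [D' → . D] has the dot before D: add [D → . f X], [D → . D C f]
No further items can be added.

I₀ = { [D → . D C f], [D → . f X], [D' → . D] }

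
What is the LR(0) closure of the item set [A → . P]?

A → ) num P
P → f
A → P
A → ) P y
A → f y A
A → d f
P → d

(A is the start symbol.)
To compute CLOSURE, for each item [A → α.Bβ] where B is a non-terminal, add [B → .γ] for all productions B → γ; repeat for the newly added items until nothing changes.

Start with: [A → . P]
  [A → . P] has the dot before P: add [P → . f], [P → . d]
No further items can be added.

CLOSURE = { [A → . P], [P → . d], [P → . f] }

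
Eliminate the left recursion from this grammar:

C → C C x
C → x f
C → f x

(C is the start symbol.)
C → x f C'
C → f x C'
C' → C x C'
C' → ε

C is directly left-recursive. The standard transformation for
  A → A α₁ | ... | A α_m | β₁ | ... | β_n
is
  A  → β₁ A' | ... | β_n A'
  A' → α₁ A' | ... | α_m A' | ε

C → x f becomes C → x f C'
C → f x becomes C → f x C'
C → C C x becomes C' → C x C'
Add C' → ε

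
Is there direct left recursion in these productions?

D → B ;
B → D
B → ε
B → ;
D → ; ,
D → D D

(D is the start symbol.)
Yes, D is left-recursive

Direct left recursion occurs when N → N α for some non-terminal N (the right-hand side begins with the left-hand side itself).

D → B ;: starts with B
B → D: starts with D
B → ε: starts with ε
B → ;: starts with ';'
D → ; ,: starts with ';'
D → D D: LEFT RECURSIVE (starts with D)

The grammar has direct left recursion on: D.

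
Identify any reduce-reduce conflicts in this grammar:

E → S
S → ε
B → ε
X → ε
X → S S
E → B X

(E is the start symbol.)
Yes — I0: [B → .] vs [S → .]; I1: [S → .] vs [X → .]

Augment with E' → E and build the canonical LR(0) collection (I0 = CLOSURE({[E' → . E]}), then GOTO on every symbol after a dot until no new states appear). It has 7 states:
  I0: { [B → .], [E → . B X], [E → . S], [E' → . E], [S → .] }  — 2 reduces
  I1: { [E → B . X], [S → .], [X → . S S], [X → .] }  — 2 reduces
  I2: { [E' → E .] }  — accept
  I3: { [E → S .] }  — reduce
  I4: { [S → .], [X → S . S] }  — reduce
  I5: { [E → B X .] }  — reduce
  I6: { [X → S S .] }  — reduce

I0 contains complete items [B → .], [S → .] — reduce-reduce conflict.
I1 contains complete items [S → .], [X → .] — reduce-reduce conflict.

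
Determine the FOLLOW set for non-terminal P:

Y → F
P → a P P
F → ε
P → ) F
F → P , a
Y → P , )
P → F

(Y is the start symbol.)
{ ')', ',', 'a' }

To compute FOLLOW(P), find every occurrence of P on a right-hand side N → α P β: add FIRST(β) \ {ε}, and if β is empty or nullable also add FOLLOW(N). Iterate to a fixed point.

In P → a P P: P is followed by P, add FIRST(P) \ {ε} = { ')', ',', 'a' }
  P is nullable, so FOLLOW(P) is also included — that is the set being defined, nothing new
In P → a P P: P is at the end; this adds FOLLOW(P) to itself — nothing new
In F → P , a: P is followed by ',' a, add FIRST(',' a) \ {ε} = { ',' }
In Y → P , ): P is followed by ',' ')', add FIRST(',' ')') \ {ε} = { ',' }

Taking the union: FOLLOW(P) = { ')', ',', 'a' }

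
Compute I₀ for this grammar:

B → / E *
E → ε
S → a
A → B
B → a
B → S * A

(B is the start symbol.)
First, augment the grammar with B' → B
I₀ = CLOSURE({ [B' → . B] }):
  [B' → . B] has the dot before B: add [B → . / E *], [B → . a], [B → . S * A]
  [B → . S * A] has the dot before S: add [S → . a]
No further items can be added.

I₀ = { [B → . / E *], [B → . S * A], [B → . a], [B' → . B], [S → . a] }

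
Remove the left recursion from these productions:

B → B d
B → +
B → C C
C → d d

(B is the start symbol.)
B is directly left-recursive. The standard transformation for
  A → A α₁ | ... | A α_m | β₁ | ... | β_n
is
  A  → β₁ A' | ... | β_n A'
  A' → α₁ A' | ... | α_m A' | ε

B → + becomes B → + B'
B → C C becomes B → C C B'
B → B d becomes B' → d B'
Add B' → ε

Productions for other non-terminals are unchanged:
  C → d d

Resulting grammar:
B → + B'
B → C C B'
B' → d B'
B' → ε
C → d d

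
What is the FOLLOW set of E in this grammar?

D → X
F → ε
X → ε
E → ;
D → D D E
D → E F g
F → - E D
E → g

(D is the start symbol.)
To compute FOLLOW(E), find every occurrence of E on a right-hand side N → α E β: add FIRST(β) \ {ε}, and if β is empty or nullable also add FOLLOW(N). Iterate to a fixed point.

In D → D D E: E is at the end, add FOLLOW(D)
In D → E F g: E is followed by F g, add FIRST(F g) \ {ε} = { '-', 'g' }
In F → - E D: E is followed by D, add FIRST(D) \ {ε} = { ';', 'g' }
  D is nullable, so also add FOLLOW(F)

The FOLLOW sets referred to above (computed the same way, to a fixed point):
  FOLLOW(D) = { $, ';', 'g' }
  FOLLOW(F) = { 'g' }

Taking the union: FOLLOW(E) = { $, '-', ';', 'g' }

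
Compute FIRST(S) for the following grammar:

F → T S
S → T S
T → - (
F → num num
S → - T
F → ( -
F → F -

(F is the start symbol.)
{ '-' }

To compute FIRST(S), examine every production with S on the left-hand side, reading each right-hand side left to right until a non-nullable symbol is reached.

FIRST sets of the other non-terminals involved (by the same procedure, iterated to a fixed point):
  FIRST(T) = { '-' }

From S → T S:
  - T is a non-terminal: add FIRST(T) \ {ε} = { '-' }
    T is not nullable, so stop
From S → - T:
  - '-' is a terminal: add '-' and stop

Collecting: FIRST(S) = { '-' }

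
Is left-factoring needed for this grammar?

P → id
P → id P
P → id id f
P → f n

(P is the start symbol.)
Yes, P has productions with common prefix 'id'

Left-factoring is needed when two productions for the same non-terminal
share a common prefix on the right-hand side.

Productions for P:
  P → id
  P → id P
  P → id id f
  P → f n

Found common prefix 'id' in productions for P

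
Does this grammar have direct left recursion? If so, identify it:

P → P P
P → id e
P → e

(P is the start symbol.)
Yes, P is left-recursive

Direct left recursion occurs when N → N α for some non-terminal N (the right-hand side begins with the left-hand side itself).

P → P P: LEFT RECURSIVE (starts with P)
P → id e: starts with id
P → e: starts with e

The grammar has direct left recursion on: P.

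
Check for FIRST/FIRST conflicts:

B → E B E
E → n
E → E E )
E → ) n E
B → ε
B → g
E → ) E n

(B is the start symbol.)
Yes. E → n / E → E E ')' on { 'n' }; E → E E ')' / E → ')' n E on { ')' }; E → E E ')' / E → ')' E n on { ')' }; E → ')' n E / E → ')' E n on { ')' }

A FIRST/FIRST conflict occurs when two productions N → α and N → β for the same non-terminal have FIRST(α) ∩ FIRST(β) ≠ ∅ (with ε ∈ FIRST of a nullable right-hand side, so two nullable alternatives also conflict).

FIRST sets of the non-terminals at (or reachable through a nullable prefix from) the front of some alternative:
  FIRST(E) = { ')', 'n' }

Productions for B:
  B → E B E: FIRST = { ')', 'n' }
  B → ε: FIRST = { ε }
  B → g: FIRST = { 'g' }
Productions for E:
  E → n: FIRST = { 'n' }
  E → E E ): FIRST = { ')', 'n' }
  E → ) n E: FIRST = { ')' }
  E → ) E n: FIRST = { ')' }

Conflict for E: E → n and E → E E )
  Overlap: { 'n' }
Conflict for E: E → E E ) and E → ) n E
  Overlap: { ')' }
Conflict for E: E → E E ) and E → ) E n
  Overlap: { ')' }
Conflict for E: E → ) n E and E → ) E n
  Overlap: { ')' }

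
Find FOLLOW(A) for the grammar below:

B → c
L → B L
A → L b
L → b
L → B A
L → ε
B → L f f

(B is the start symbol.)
To compute FOLLOW(A), find every occurrence of A on a right-hand side N → α A β: add FIRST(β) \ {ε}, and if β is empty or nullable also add FOLLOW(N). Iterate to a fixed point.

In L → B A: A is at the end, add FOLLOW(L)

The FOLLOW sets referred to above (computed the same way, to a fixed point):
  FOLLOW(L) = { 'b', 'f' }

Taking the union: FOLLOW(A) = { 'b', 'f' }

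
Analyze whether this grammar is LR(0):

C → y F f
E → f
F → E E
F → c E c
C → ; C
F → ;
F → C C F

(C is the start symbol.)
No. Shift-reduce conflict between [F → ; .] and [C → . ; C]

A grammar is LR(0) if no state in the canonical LR(0) collection has:
  - both a shift item (dot before a terminal) and a complete item (shift-reduce conflict), or
  - two or more complete items (reduce-reduce conflict; the accept item [C' → C .] counts as a complete item here).

Augment with C' → C and build the canonical LR(0) collection (I0 = CLOSURE({[C' → . C]}), then GOTO on every symbol after a dot until no new states appear). It has 17 states:
  I0: { [C → . ; C], [C → . y F f], [C' → . C] }  — shift
  I1: { [C → . ; C], [C → . y F f], [C → ; . C] }  — shift
  I2: { [C' → C .] }  — accept
  I3: { [C → . ; C], [C → . y F f], [C → y . F f], [E → . f], [F → . ;], [F → . C C F], [F → . E E], [F → . c E c] }  — shift
  I4: { [C → . ; C], [C → . y F f], [C → ; . C], [F → ; .] }  — shift, reduce
  I5: { [C → . ; C], [C → . y F f], [F → C . C F] }  — shift
  I6: { [E → . f], [F → E . E] }  — shift
  I7: { [C → y F . f] }  — shift
  I8: { [E → . f], [F → c . E c] }  — shift
  I9: { [E → f .] }  — reduce
  I10: { [F → c E . c] }  — shift
  I11: { [F → c E c .] }  — reduce
  I12: { [C → y F f .] }  — reduce
  I13: { [F → E E .] }  — reduce
  I14: { [C → . ; C], [C → . y F f], [E → . f], [F → . ;], [F → . C C F], [F → . E E], [F → . c E c], [F → C C . F] }  — shift
  I15: { [F → C C F .] }  — reduce
  I16: { [C → ; C .] }  — reduce

Conflict in state I4:
  Shift-reduce conflict between [F → ; .] and [C → . ; C]
So the grammar is NOT LR(0).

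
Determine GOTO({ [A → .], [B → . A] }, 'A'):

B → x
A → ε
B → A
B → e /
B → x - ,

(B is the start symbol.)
{ [B → A .] }

GOTO(I, 'A') = CLOSURE({ [A → αX.β] : [A → α.Xβ] ∈ I, X = 'A' })

Items with dot before 'A', with the dot advanced:
  [B → . A] → [B → A .]
Closure adds nothing (no advanced item has the dot before a non-terminal).

GOTO = { [B → A .] }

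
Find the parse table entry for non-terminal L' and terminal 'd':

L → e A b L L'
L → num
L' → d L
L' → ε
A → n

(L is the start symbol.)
L' → d L, L' → ε

To find M[L', 'd'], we find productions for L' where 'd' is in the predict set (PREDICT(N → α) = (FIRST(α) \ {ε}) ∪ (FOLLOW(N) if α ⇒* ε)).

Relevant sets:
  FOLLOW(L') = { $, 'd' }

L' → d L: PREDICT = { 'd' }
  'd' is in predict set, so this production goes in M[L', 'd']
L' → ε: PREDICT = { $, 'd' }
  'd' is in predict set, so this production goes in M[L', 'd']

M[L', 'd'] = L' → d L, L' → ε  (a multiply-defined cell — the grammar is not LL(1))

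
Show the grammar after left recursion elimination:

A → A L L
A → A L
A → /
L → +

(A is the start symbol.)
A → / A'
A' → L L A'
A' → L A'
A' → ε
L → +

A is directly left-recursive. The standard transformation for
  A → A α₁ | ... | A α_m | β₁ | ... | β_n
is
  A  → β₁ A' | ... | β_n A'
  A' → α₁ A' | ... | α_m A' | ε

A → / becomes A → / A'
A → A L L becomes A' → L L A'
A → A L becomes A' → L A'
Add A' → ε

Productions for other non-terminals are unchanged:
  L → +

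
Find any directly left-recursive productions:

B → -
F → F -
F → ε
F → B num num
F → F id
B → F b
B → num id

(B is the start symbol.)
Direct left recursion occurs when N → N α for some non-terminal N (the right-hand side begins with the left-hand side itself).

B → -: starts with '-'
F → F -: LEFT RECURSIVE (starts with F)
F → ε: starts with ε
F → B num num: starts with B
F → F id: LEFT RECURSIVE (starts with F)
B → F b: starts with F
B → num id: starts with num

The grammar has direct left recursion on: F.

Answer: Yes, F is left-recursive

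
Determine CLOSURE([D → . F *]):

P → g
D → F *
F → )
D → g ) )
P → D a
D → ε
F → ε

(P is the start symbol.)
To compute CLOSURE, for each item [A → α.Bβ] where B is a non-terminal, add [B → .γ] for all productions B → γ; repeat for the newly added items until nothing changes.

Start with: [D → . F *]
  [D → . F *] has the dot before F: add [F → . )], [F → .]
No further items can be added.

CLOSURE = { [D → . F *], [F → . )], [F → .] }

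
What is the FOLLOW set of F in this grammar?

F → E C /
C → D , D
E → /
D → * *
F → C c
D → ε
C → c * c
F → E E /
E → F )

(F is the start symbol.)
To compute FOLLOW(F), find every occurrence of F on a right-hand side N → α F β: add FIRST(β) \ {ε}, and if β is empty or nullable also add FOLLOW(N). Iterate to a fixed point.

F is the start symbol, so $ ∈ FOLLOW(F).
In E → F ): F is followed by ')', add FIRST(')') \ {ε} = { ')' }

Taking the union: FOLLOW(F) = { $, ')' }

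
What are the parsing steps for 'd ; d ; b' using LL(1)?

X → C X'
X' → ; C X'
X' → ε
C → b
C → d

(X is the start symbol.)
LL(1) parsing maintains a stack (initially the start symbol over $) and the input. At each step: if the stack top is a terminal, match it against the current input token; if it is a non-terminal N, replace it with the RHS of M[N, lookahead] (the unique production whose predict set contains the lookahead).

Stack is shown with the top on the left.

Stack     Input        Action
-----------------------------
X $       d ; d ; b $  output X → C X'
C X' $    d ; d ; b $  output C → d
d X' $    d ; d ; b $  match 'd'
X' $      ; d ; b $    output X' → ; C X'
; C X' $  ; d ; b $    match ';'
C X' $    d ; b $      output C → d
d X' $    d ; b $      match 'd'
X' $      ; b $        output X' → ; C X'
; C X' $  ; b $        match ';'
C X' $    b $          output C → b
b X' $    b $          match 'b'
X' $      $            output X' → ε
$         $            accept

The string is accepted.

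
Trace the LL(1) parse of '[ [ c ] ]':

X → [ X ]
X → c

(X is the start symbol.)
LL(1) parsing maintains a stack (initially the start symbol over $) and the input. At each step: if the stack top is a terminal, match it against the current input token; if it is a non-terminal N, replace it with the RHS of M[N, lookahead] (the unique production whose predict set contains the lookahead).

Stack is shown with the top on the left.

Stack      Input        Action
------------------------------
X $        [ [ c ] ] $  output X → [ X ]
[ X ] $    [ [ c ] ] $  match '['
X ] $      [ c ] ] $    output X → [ X ]
[ X ] ] $  [ c ] ] $    match '['
X ] ] $    c ] ] $      output X → c
c ] ] $    c ] ] $      match 'c'
] ] $      ] ] $        match ']'
] $        ] $          match ']'
$          $            accept

The string is accepted.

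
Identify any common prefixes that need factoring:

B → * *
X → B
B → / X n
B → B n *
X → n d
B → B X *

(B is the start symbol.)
Left-factoring is needed when two productions for the same non-terminal
share a common prefix on the right-hand side.

Productions for B:
  B → * *
  B → / X n
  B → B n *
  B → B X *
Productions for X:
  X → B
  X → n d

Found common prefix 'B' in productions for B

Answer: Yes, B has productions with common prefix 'B'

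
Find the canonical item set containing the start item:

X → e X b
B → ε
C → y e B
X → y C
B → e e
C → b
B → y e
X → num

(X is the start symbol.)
{ [X → . e X b], [X → . num], [X → . y C], [X' → . X] }

First, augment the grammar with X' → X
I₀ = CLOSURE({ [X' → . X] }):
  [X' → . X] has the dot before X: add [X → . e X b], [X → . y C], [X → . num]
No further items can be added.

I₀ = { [X → . e X b], [X → . num], [X → . y C], [X' → . X] }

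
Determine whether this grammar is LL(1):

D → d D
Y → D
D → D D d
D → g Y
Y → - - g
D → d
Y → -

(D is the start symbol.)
No. Predict set conflict for D: { 'd' }

A grammar is LL(1) if for each non-terminal N with multiple productions, the predict sets of those productions are pairwise disjoint, where PREDICT(N → α) = (FIRST(α) \ {ε}) ∪ (FOLLOW(N) if α ⇒* ε).

Relevant sets:
  FIRST(D) = { 'd', 'g' }

For D:
  PREDICT(D → d D) = { 'd' }
  PREDICT(D → D D d) = { 'd', 'g' }
  PREDICT(D → g Y) = { 'g' }
  PREDICT(D → d) = { 'd' }
For Y:
  PREDICT(Y → D) = { 'd', 'g' }
  PREDICT(Y → '-' '-' g) = { '-' }
  PREDICT(Y → '-') = { '-' }

Conflict found: Predict set conflict for D: { 'd' }
The grammar is NOT LL(1).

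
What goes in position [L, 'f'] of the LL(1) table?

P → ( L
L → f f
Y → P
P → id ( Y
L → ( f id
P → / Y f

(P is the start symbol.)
To find M[L, 'f'], we find productions for L where 'f' is in the predict set (PREDICT(N → α) = (FIRST(α) \ {ε}) ∪ (FOLLOW(N) if α ⇒* ε)).

L → f f: PREDICT = { 'f' }
  'f' is in predict set, so this production goes in M[L, 'f']
L → ( f id: PREDICT = { '(' }

M[L, 'f'] = L → f f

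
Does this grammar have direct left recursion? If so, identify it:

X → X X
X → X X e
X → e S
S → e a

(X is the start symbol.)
Yes, X is left-recursive

Direct left recursion occurs when N → N α for some non-terminal N (the right-hand side begins with the left-hand side itself).

X → X X: LEFT RECURSIVE (starts with X)
X → X X e: LEFT RECURSIVE (starts with X)
X → e S: starts with e
S → e a: starts with e

The grammar has direct left recursion on: X.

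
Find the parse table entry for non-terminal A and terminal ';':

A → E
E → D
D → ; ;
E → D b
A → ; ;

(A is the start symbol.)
A → E, A → ; ;

To find M[A, ';'], we find productions for A where ';' is in the predict set (PREDICT(N → α) = (FIRST(α) \ {ε}) ∪ (FOLLOW(N) if α ⇒* ε)).

Relevant sets:
  FIRST(E) = { ';' }

A → E: PREDICT = { ';' }
  ';' is in predict set, so this production goes in M[A, ';']
A → ; ;: PREDICT = { ';' }
  ';' is in predict set, so this production goes in M[A, ';']

M[A, ';'] = A → E, A → ; ;  (a multiply-defined cell — the grammar is not LL(1))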